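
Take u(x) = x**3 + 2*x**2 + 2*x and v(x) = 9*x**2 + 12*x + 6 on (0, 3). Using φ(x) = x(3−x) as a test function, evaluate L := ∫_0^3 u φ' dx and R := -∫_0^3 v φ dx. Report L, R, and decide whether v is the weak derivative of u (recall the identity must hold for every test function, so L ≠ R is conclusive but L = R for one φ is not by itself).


LHS = -1449/20, RHS = -4347/20. No, v is not the weak derivative of u.

u(x) = x**3 + 2*x**2 + 2*x, classical derivative u'(x) = 3*x**2 + 4*x + 2.
φ(x) = x(3−x), so φ'(x) = 3 - 2*x.
Note φ(0) = φ(3) = 0, so the boundary term u·φ vanishes.
LHS = ∫_0^3 u(x) φ'(x) dx = ∫_0^3 (-2*x^4 - x^3 + 2*x^2 + 6*x) dx. Term by term:
  ∫_0^3 -2*x^4 dx = -486/5;  ∫_0^3 -x^3 dx = -81/4;  ∫_0^3 2*x^2 dx = 18;
  ∫_0^3 6*x dx = 27.
Sum: -486/5 − 81/4 + 18 + 27 = -1449/20.
So LHS = -1449/20.
∫_0^3 v(x) φ(x) dx = ∫_0^3 (-9*x^4 + 15*x^3 + 30*x^2 + 18*x) dx. Term by term:
  ∫_0^3 -9*x^4 dx = -2187/5;  ∫_0^3 15*x^3 dx = 1215/4;  ∫_0^3 30*x^2 dx = 270;
  ∫_0^3 18*x dx = 81.
Sum: -2187/5 + 1215/4 + 270 + 81 = 4347/20.
So RHS = -∫_0^3 v(x) φ(x) dx = -4347/20.
LHS − RHS = 1449/10 ≠ 0, so the identity fails.
(For a valid weak derivative the identity must hold for EVERY test function, in particular this one. The failure shows v is NOT the weak derivative of u.)
Correct weak derivative would be u'(x) = 3*x**2 + 4*x + 2.


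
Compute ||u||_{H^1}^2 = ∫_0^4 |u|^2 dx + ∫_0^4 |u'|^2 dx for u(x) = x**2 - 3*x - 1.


||u||_{H^1}^2 = 712/15

The H^1 norm (squared) on an interval (0, L) is
  ||u||_{H^1}^2 = ∫_0^L u(x)^2 dx + ∫_0^L u'(x)^2 dx.
Compute u'(x) = 2*x - 3.
Then u(x)^2 = x**4 - 6*x**3 + 7*x**2 + 6*x + 1 and u'(x)^2 = 4*x**2 - 12*x + 9.
Integrate each monomial from 0 to 4 using ∫_0^4 c·x^n dx = c·4^(n+1)/(n+1):
  ∫_0^4 u(x)^2 dx = ∫_0^4 (x^4 - 6*x^3 + 7*x^2 + 6*x + 1) dx. Term by term:
    ∫_0^4 x^4 dx = 1024/5;  ∫_0^4 -6*x^3 dx = -384;  ∫_0^4 7*x^2 dx = 448/3;
    ∫_0^4 6*x dx = 48;  ∫_0^4 1 dx = 4.
  Sum: 1024/5 − 384 + 448/3 + 48 + 4 = 332/15.
  ∫_0^4 u'(x)^2 dx = ∫_0^4 (4*x^2 - 12*x + 9) dx. Term by term:
    ∫_0^4 4*x^2 dx = 256/3;  ∫_0^4 -12*x dx = -96;  ∫_0^4 9 dx = 36.
  Sum: 256/3 − 96 + 36 = 76/3.
Adding: ||u||_{H^1}^2 = 332/15 + 76/3 = 712/15.


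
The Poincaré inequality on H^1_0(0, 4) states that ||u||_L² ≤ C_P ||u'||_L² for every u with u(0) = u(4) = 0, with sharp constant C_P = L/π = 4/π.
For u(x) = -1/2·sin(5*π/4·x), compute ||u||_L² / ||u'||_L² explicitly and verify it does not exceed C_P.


||u||_L² / ||u'||_L² = 4/(5*π) < C_P = 4/π.

u(x) = -1/2·sin(5*π/4·x), so u'(x) = -5*π*cos(5*π*x/4)/8.
Writing u(x) = A·sin(kπx/L) with A = -1/2 and k = 5, use ∫_0^L sin²(kπx/L) dx = L/2 and ∫_0^L cos²(kπx/L) dx = L/2.
u² = 1/4·sin²(5*π/4·x) and (u')² = 25*π^2/64·cos²(5*π/4·x), and each of sin², cos² integrates to L/2 = 2 over (0, 4).
∫_0^4 u² dx = 1/2, so ||u||_L² = sqrt(2)/2.
∫_0^4 (u')² dx = 25*π^2/32, so ||u'||_L² = 5*sqrt(2)*π/8.
Ratio ||u||_L² / ||u'||_L² = 4/(5*π).
Sharp Poincaré constant on H^1_0(0, 4) is C_P = L/π = 4/π, achieved by sin(π/4·x).
This is the k = 5 harmonic; the ratio L/(kπ) is strictly less than C_P = L/π, consistent with the sharp inequality ||u||_L² ≤ C_P ||u'||_L².


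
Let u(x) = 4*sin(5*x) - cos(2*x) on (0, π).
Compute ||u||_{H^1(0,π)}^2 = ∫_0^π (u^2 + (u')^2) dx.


||u||_{H^1(0,π)}^2 = -400/21 + 421*π/2

u'(x) = 2*sin(2*x) + 20*cos(5*x).
Expand u² and (u')² and integrate term by term on (0, π), using: for integers n ≥ 1, ∫_0^π sin²(nx) dx = ∫_0^π cos²(nx) dx = π/2; for n ≠ n', ∫_0^π sin(nx)sin(n'x) dx = ∫_0^π cos(nx)cos(n'x) dx = 0; and by product-to-sum, ∫_0^π sin(nx)cos(n'x) dx = ½∫_0^π [sin((n+n')x) + sin((n−n')x)] dx, which is 0 when n+n' is even and 2n/(n²−n'²) when n+n' is odd (it need not vanish on (0, π)).
  u² squared terms: (-1)²·∫cos(2x)² dx = 1·π/2 = π/2;  (4)²·∫sin(5x)² dx = 16·π/2 = 8*π.
  u² cross terms: 2·(-1)·(4)·∫cos(2x)·sin(5x) dx = -8·(10/21) = -80/21.
  So ∫_0^π u² dx = π/2 + 8*π − 80/21 = -80/21 + 17*π/2.
  (u')² squared terms: (2)²·∫sin(2x)² dx = 4·π/2 = 2*π;  (20)²·∫cos(5x)² dx = 400·π/2 = 200*π.
  (u')² cross terms: 2·(2)·(20)·∫sin(2x)·cos(5x) dx = 80·(-4/21) = -320/21.
  So ∫_0^π (u')² dx = 2*π + 200*π − 320/21 = -320/21 + 202*π.
||u||_{H^1}^2 = (-80/21 + 17*π/2) + (-320/21 + 202*π) = -400/21 + 421*π/2.


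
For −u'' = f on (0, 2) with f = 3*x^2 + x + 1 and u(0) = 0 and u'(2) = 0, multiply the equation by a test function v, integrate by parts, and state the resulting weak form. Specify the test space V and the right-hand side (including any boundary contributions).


V = {v ∈ H^1(0, 2) : v(0) = 0} (test functions vanish at x = 0 where u is specified); weak form: ∫_0^2 u'v' dx = ∫_0^2 (3*x^2 + x + 1) v dx for all v ∈ V.

Multiply both sides by a test function v and integrate from 0 to 2:
  ∫_0^2 −u''(x) v(x) dx = ∫_0^2 f(x) v(x) dx.
Integrate the LHS by parts once:
  ∫_0^2 −u'' v dx = −[u'(x) v(x)]_0^2 + ∫_0^2 u'(x) v'(x) dx.
Thus ∫_0^2 u'(x) v'(x) dx = ∫_0^2 f(x) v(x) dx + [u'(x) v(x)]_0^2.
Choose V so that boundary terms are either known or forced to vanish.
Mixed BC: u(0) = 0 (Dirichlet) and u'(2) = 0 (Neumann). Define V = {v ∈ H^1(0, 2) : v(0) = 0}. Then [u' v]_0^2 = u'(2)·v(2) − u'(0)·0 = 0.
Weak formulation: find u (satisfying any essential BC) such that ∫_0^2 u'(x) v'(x) dx = ∫_0^2 f v dx for all v ∈ V (Dirichlet at 0 absorbed into V; the Neumann datum at x = 2 is zero, so no boundary term remains).
Substituting f(x) = 3*x^2 + x + 1, the right-hand side is ∫_0^2 (3*x^2 + x + 1) v dx.


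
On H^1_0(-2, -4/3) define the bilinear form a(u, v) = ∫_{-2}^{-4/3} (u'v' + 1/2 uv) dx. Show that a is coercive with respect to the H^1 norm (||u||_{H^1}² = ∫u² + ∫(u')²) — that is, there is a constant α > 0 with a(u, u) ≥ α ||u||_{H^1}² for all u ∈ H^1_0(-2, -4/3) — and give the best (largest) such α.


α = (2 + 9*π^2)/(4 + 9*π^2)

Coercivity of a(·,·) on H^1_0(-2, -4/3) means a(u, u) ≥ α ||u||_{H^1}² for every u ∈ H^1_0.
The interval has length L = 2/3, and Poincaré/coercivity depend only on L. Here a(u, u) = ∫(u')² + (1/2)·∫u².
Here 0 < c = 1/2 < 1. The condition a(u,u) ≥ α||u||_{H^1}² reads (1−α)∫(u')² ≥ (α−c)∫u². Any admissible α is ≤ 1 (rapidly oscillating u have ∫u²/∫(u')² → 0), and α = 1 would force 0 ≥ (1−c)∫u², impossible since c < 1; so 1−α > 0. By the sharp Poincaré inequality on H^1_0 of an interval of length L, ∫(u')² ≥ (π/L)²∫u² with equality for the first sine mode sin(π(x−x₀)/L) (x₀ the left endpoint), so the inequality holds for all u iff (1−α)(π/L)² ≥ α − c, i.e. α ≤ ((π/L)² + c)/((π/L)² + 1) = (1 + c(L/π)²)/(1 + (L/π)²). With (π/L)² = 9*π^2/4 and c = 1/2, the largest admissible constant is α = ((π/L)² + c)/((π/L)² + 1).
Simplifying, α = (2 + 9*π^2)/(4 + 9*π^2).


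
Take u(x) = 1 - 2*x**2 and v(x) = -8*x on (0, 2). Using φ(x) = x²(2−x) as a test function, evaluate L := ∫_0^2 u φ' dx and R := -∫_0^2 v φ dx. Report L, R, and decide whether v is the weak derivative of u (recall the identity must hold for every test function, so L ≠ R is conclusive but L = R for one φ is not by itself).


LHS = 32/5, RHS = 64/5. No, v is not the weak derivative of u.

u(x) = 1 - 2*x**2, classical derivative u'(x) = -4*x.
φ(x) = x²(2−x), so φ'(x) = x*(4 - 3*x).
Note φ(0) = φ(2) = 0, so the boundary term u·φ vanishes.
LHS = ∫_0^2 u(x) φ'(x) dx = ∫_0^2 (6*x^4 - 8*x^3 - 3*x^2 + 4*x) dx. Term by term:
  ∫_0^2 6*x^4 dx = 192/5;  ∫_0^2 -8*x^3 dx = -32;  ∫_0^2 -3*x^2 dx = -8;
  ∫_0^2 4*x dx = 8.
Sum: 192/5 − 32 − 8 + 8 = 32/5.
So LHS = 32/5.
∫_0^2 v(x) φ(x) dx = ∫_0^2 (8*x^4 - 16*x^3) dx. Term by term:
  ∫_0^2 8*x^4 dx = 256/5;  ∫_0^2 -16*x^3 dx = -64.
Sum: 256/5 − 64 = -64/5.
So RHS = -∫_0^2 v(x) φ(x) dx = 64/5.
LHS − RHS = -32/5 ≠ 0, so the identity fails.
(For a valid weak derivative the identity must hold for EVERY test function, in particular this one. The failure shows v is NOT the weak derivative of u.)
Correct weak derivative would be u'(x) = -4*x.


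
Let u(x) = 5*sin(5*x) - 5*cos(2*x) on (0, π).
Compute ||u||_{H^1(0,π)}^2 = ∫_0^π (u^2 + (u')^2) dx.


||u||_{H^1(0,π)}^2 = -2500/21 + 775*π/2

u'(x) = 10*sin(2*x) + 25*cos(5*x).
Expand u² and (u')² and integrate term by term on (0, π), using: for integers n ≥ 1, ∫_0^π sin²(nx) dx = ∫_0^π cos²(nx) dx = π/2; for n ≠ n', ∫_0^π sin(nx)sin(n'x) dx = ∫_0^π cos(nx)cos(n'x) dx = 0; and by product-to-sum, ∫_0^π sin(nx)cos(n'x) dx = ½∫_0^π [sin((n+n')x) + sin((n−n')x)] dx, which is 0 when n+n' is even and 2n/(n²−n'²) when n+n' is odd (it need not vanish on (0, π)).
  u² squared terms: (-5)²·∫cos(2x)² dx = 25·π/2 = 25*π/2;  (5)²·∫sin(5x)² dx = 25·π/2 = 25*π/2.
  u² cross terms: 2·(-5)·(5)·∫cos(2x)·sin(5x) dx = -50·(10/21) = -500/21.
  So ∫_0^π u² dx = 25*π/2 + 25*π/2 − 500/21 = -500/21 + 25*π.
  (u')² squared terms: (10)²·∫sin(2x)² dx = 100·π/2 = 50*π;  (25)²·∫cos(5x)² dx = 625·π/2 = 625*π/2.
  (u')² cross terms: 2·(10)·(25)·∫sin(2x)·cos(5x) dx = 500·(-4/21) = -2000/21.
  So ∫_0^π (u')² dx = 50*π + 625*π/2 − 2000/21 = -2000/21 + 725*π/2.
||u||_{H^1}^2 = (-500/21 + 25*π) + (-2000/21 + 725*π/2) = -2500/21 + 775*π/2.


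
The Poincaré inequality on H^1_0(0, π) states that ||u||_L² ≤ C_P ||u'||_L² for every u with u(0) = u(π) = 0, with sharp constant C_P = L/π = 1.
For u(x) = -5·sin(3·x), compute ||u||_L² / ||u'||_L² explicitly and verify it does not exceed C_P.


||u||_L² / ||u'||_L² = 1/3 < C_P = 1.

u(x) = -5·sin(3·x), so u'(x) = -15*cos(3*x).
Writing u(x) = A·sin(kπx/L) with A = -5 and k = 3, use ∫_0^L sin²(kπx/L) dx = L/2 and ∫_0^L cos²(kπx/L) dx = L/2.
u² = 25·sin²(3·x) and (u')² = 225·cos²(3·x), and each of sin², cos² integrates to L/2 = π/2 over (0, π).
∫_0^π u² dx = 25*π/2, so ||u||_L² = 5*sqrt(2)*sqrt(π)/2.
∫_0^π (u')² dx = 225*π/2, so ||u'||_L² = 15*sqrt(2)*sqrt(π)/2.
Ratio ||u||_L² / ||u'||_L² = 1/3.
Sharp Poincaré constant on H^1_0(0, π) is C_P = L/π = 1, achieved by sin(x).
This is the k = 3 harmonic; the ratio L/(kπ) is strictly less than C_P = L/π, consistent with the sharp inequality ||u||_L² ≤ C_P ||u'||_L².


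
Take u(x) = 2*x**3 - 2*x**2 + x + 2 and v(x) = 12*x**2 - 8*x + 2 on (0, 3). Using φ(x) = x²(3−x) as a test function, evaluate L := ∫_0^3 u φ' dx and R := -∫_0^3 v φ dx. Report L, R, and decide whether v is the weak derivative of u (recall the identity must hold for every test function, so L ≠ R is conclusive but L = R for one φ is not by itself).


LHS = -2079/20, RHS = -2079/10. No, v is not the weak derivative of u.

u(x) = 2*x**3 - 2*x**2 + x + 2, classical derivative u'(x) = 6*x**2 - 4*x + 1.
φ(x) = x²(3−x), so φ'(x) = 3*x*(2 - x).
Note φ(0) = φ(3) = 0, so the boundary term u·φ vanishes.
LHS = ∫_0^3 u(x) φ'(x) dx = ∫_0^3 (-6*x^5 + 18*x^4 - 15*x^3 + 12*x) dx. Term by term:
  ∫_0^3 -6*x^5 dx = -729;  ∫_0^3 18*x^4 dx = 4374/5;  ∫_0^3 -15*x^3 dx = -1215/4;
  ∫_0^3 12*x dx = 54.
Sum: -729 + 4374/5 − 1215/4 + 54 = -2079/20.
So LHS = -2079/20.
∫_0^3 v(x) φ(x) dx = ∫_0^3 (-12*x^5 + 44*x^4 - 26*x^3 + 6*x^2) dx. Term by term:
  ∫_0^3 -12*x^5 dx = -1458;  ∫_0^3 44*x^4 dx = 10692/5;  ∫_0^3 -26*x^3 dx = -1053/2;
  ∫_0^3 6*x^2 dx = 54.
Sum: -1458 + 10692/5 − 1053/2 + 54 = 2079/10.
So RHS = -∫_0^3 v(x) φ(x) dx = -2079/10.
LHS − RHS = 2079/20 ≠ 0, so the identity fails.
(For a valid weak derivative the identity must hold for EVERY test function, in particular this one. The failure shows v is NOT the weak derivative of u.)
Correct weak derivative would be u'(x) = 6*x**2 - 4*x + 1.


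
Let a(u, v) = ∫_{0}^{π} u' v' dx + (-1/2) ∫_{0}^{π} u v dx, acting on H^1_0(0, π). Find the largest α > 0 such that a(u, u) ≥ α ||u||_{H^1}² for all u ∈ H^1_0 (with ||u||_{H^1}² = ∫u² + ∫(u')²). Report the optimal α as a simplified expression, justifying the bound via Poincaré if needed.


α = 1/4

Coercivity of a(·,·) on H^1_0(0, π) means a(u, u) ≥ α ||u||_{H^1}² for every u ∈ H^1_0.
The interval has length L = π, and Poincaré/coercivity depend only on L. Here a(u, u) = ∫(u')² + (-1/2)·∫u².
Here c = -1/2 < 0 with |c| < (π/L)² = 1, so coercivity still holds. The condition a(u,u) ≥ α||u||_{H^1}² reads (1−α)∫(u')² ≥ (α−c)∫u². Any admissible α is ≤ 1 (rapidly oscillating u have ∫u²/∫(u')² → 0), and α = 1 would force 0 ≥ (1−c)∫u², impossible since c < 1; so 1−α > 0. By the sharp Poincaré inequality on H^1_0 of an interval of length L, ∫(u')² ≥ (π/L)²∫u² with equality for the first sine mode sin(π(x−x₀)/L) (x₀ the left endpoint), so the inequality holds for all u iff (1−α)(π/L)² ≥ α − c, i.e. α ≤ ((π/L)² + c)/((π/L)² + 1) = (1 + c(L/π)²)/(1 + (L/π)²). (Direct route, valid since c ≤ 0: Poincaré gives c∫u² ≥ c(L/π)²∫(u')², so a(u,u) ≥ (1 + c(L/π)²)∫(u')², while ||u||_{H^1}² ≤ (1 + (L/π)²)∫(u')²; dividing yields the same α.) With (π/L)² = 1 and c = -1/2, the largest admissible constant is α = ((π/L)² + c)/((π/L)² + 1).
Simplifying, α = 1/4.


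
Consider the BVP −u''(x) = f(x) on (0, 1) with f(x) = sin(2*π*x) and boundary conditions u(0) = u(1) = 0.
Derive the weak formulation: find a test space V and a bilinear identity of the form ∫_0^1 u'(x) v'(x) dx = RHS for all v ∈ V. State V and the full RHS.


V = H^1_0(0, 1) (so v(0) = v(1) = 0); weak form: ∫_0^1 u'v' dx = ∫_0^1 (sin(2*π*x)) v dx for all v ∈ V.

Multiply both sides by a test function v and integrate from 0 to 1:
  ∫_0^1 −u''(x) v(x) dx = ∫_0^1 f(x) v(x) dx.
Integrate the LHS by parts once:
  ∫_0^1 −u'' v dx = −[u'(x) v(x)]_0^1 + ∫_0^1 u'(x) v'(x) dx.
Thus ∫_0^1 u'(x) v'(x) dx = ∫_0^1 f(x) v(x) dx + [u'(x) v(x)]_0^1.
Choose V so that boundary terms are either known or forced to vanish.
u is Dirichlet: u(0) = u(1) = 0. Let V = H^1_0(0, 1); then v(0) = v(1) = 0, and [u' v]_0^1 = 0.
Weak formulation: find u (satisfying any essential BC) such that ∫_0^1 u'(x) v'(x) dx = ∫_0^1 f v dx for all v ∈ V.
Substituting f(x) = sin(2*π*x), the right-hand side is ∫_0^1 (sin(2*π*x)) v dx.


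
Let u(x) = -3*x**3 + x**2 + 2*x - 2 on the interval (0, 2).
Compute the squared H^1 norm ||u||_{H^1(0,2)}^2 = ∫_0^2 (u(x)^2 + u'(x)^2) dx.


||u||_{H^1}^2 = 8384/21

The H^1 norm (squared) on an interval (0, L) is
  ||u||_{H^1}^2 = ∫_0^L u(x)^2 dx + ∫_0^L u'(x)^2 dx.
Compute u'(x) = -9*x**2 + 2*x + 2.
Then u(x)^2 = 9*x**6 - 6*x**5 - 11*x**4 + 16*x**3 - 8*x + 4 and u'(x)^2 = 81*x**4 - 36*x**3 - 32*x**2 + 8*x + 4.
Integrate each monomial from 0 to 2 using ∫_0^2 c·x^n dx = c·2^(n+1)/(n+1):
  ∫_0^2 u(x)^2 dx = ∫_0^2 (9*x^6 - 6*x^5 - 11*x^4 + 16*x^3 - 8*x + 4) dx. Term by term:
    ∫_0^2 9*x^6 dx = 1152/7;  ∫_0^2 -6*x^5 dx = -64;  ∫_0^2 -11*x^4 dx = -352/5;
    ∫_0^2 16*x^3 dx = 64;  ∫_0^2 -8*x dx = -16;  ∫_0^2 4 dx = 8.
  Sum: 1152/7 − 64 − 352/5 + 64 − 16 + 8 = 3016/35.
  ∫_0^2 u'(x)^2 dx = ∫_0^2 (81*x^4 - 36*x^3 - 32*x^2 + 8*x + 4) dx. Term by term:
    ∫_0^2 81*x^4 dx = 2592/5;  ∫_0^2 -36*x^3 dx = -144;  ∫_0^2 -32*x^2 dx = -256/3;
    ∫_0^2 8*x dx = 16;  ∫_0^2 4 dx = 8.
  Sum: 2592/5 − 144 − 256/3 + 16 + 8 = 4696/15.
Adding: ||u||_{H^1}^2 = 3016/35 + 4696/15 = 8384/21.


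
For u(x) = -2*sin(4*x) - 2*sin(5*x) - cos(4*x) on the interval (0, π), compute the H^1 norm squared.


||u||_{H^1(0,π)}^2 = 680/9 + 189*π/2

u'(x) = 4*sin(4*x) - 8*cos(4*x) - 10*cos(5*x).
Expand u² and (u')² and integrate term by term on (0, π), using: for integers n ≥ 1, ∫_0^π sin²(nx) dx = ∫_0^π cos²(nx) dx = π/2; for n ≠ n', ∫_0^π sin(nx)sin(n'x) dx = ∫_0^π cos(nx)cos(n'x) dx = 0; and by product-to-sum, ∫_0^π sin(nx)cos(n'x) dx = ½∫_0^π [sin((n+n')x) + sin((n−n')x)] dx, which is 0 when n+n' is even and 2n/(n²−n'²) when n+n' is odd (it need not vanish on (0, π)).
  u² squared terms: (-1)²·∫cos(4x)² dx = 1·π/2 = π/2;  (-2)²·∫sin(4x)² dx = 4·π/2 = 2*π;  (-2)²·∫sin(5x)² dx = 4·π/2 = 2*π.
  u² cross terms: 2·(-1)·(-2)·∫cos(4x)·sin(4x) dx = 4·(0) = 0;  2·(-1)·(-2)·∫cos(4x)·sin(5x) dx = 4·(10/9) = 40/9;  2·(-2)·(-2)·∫sin(4x)·sin(5x) dx = 8·(0) = 0.
  So ∫_0^π u² dx = π/2 + 2*π + 2*π + 0 + 40/9 + 0 = 40/9 + 9*π/2.
  (u')² squared terms: (-10)²·∫cos(5x)² dx = 100·π/2 = 50*π;  (-8)²·∫cos(4x)² dx = 64·π/2 = 32*π;  (4)²·∫sin(4x)² dx = 16·π/2 = 8*π.
  (u')² cross terms: 2·(-10)·(-8)·∫cos(5x)·cos(4x) dx = 160·(0) = 0;  2·(-10)·(4)·∫cos(5x)·sin(4x) dx = -80·(-8/9) = 640/9;  2·(-8)·(4)·∫cos(4x)·sin(4x) dx = -64·(0) = 0.
  So ∫_0^π (u')² dx = 50*π + 32*π + 8*π + 0 + 640/9 + 0 = 640/9 + 90*π.
||u||_{H^1}^2 = (40/9 + 9*π/2) + (640/9 + 90*π) = 680/9 + 189*π/2.


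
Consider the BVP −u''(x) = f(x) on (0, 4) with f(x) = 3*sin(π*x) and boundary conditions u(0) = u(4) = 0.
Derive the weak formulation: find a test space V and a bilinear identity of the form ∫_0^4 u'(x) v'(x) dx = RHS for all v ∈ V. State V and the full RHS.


V = H^1_0(0, 4) (so v(0) = v(4) = 0); weak form: ∫_0^4 u'v' dx = ∫_0^4 (3*sin(π*x)) v dx for all v ∈ V.

Multiply both sides by a test function v and integrate from 0 to 4:
  ∫_0^4 −u''(x) v(x) dx = ∫_0^4 f(x) v(x) dx.
Integrate the LHS by parts once:
  ∫_0^4 −u'' v dx = −[u'(x) v(x)]_0^4 + ∫_0^4 u'(x) v'(x) dx.
Thus ∫_0^4 u'(x) v'(x) dx = ∫_0^4 f(x) v(x) dx + [u'(x) v(x)]_0^4.
Choose V so that boundary terms are either known or forced to vanish.
u is Dirichlet: u(0) = u(4) = 0. Let V = H^1_0(0, 4); then v(0) = v(4) = 0, and [u' v]_0^4 = 0.
Weak formulation: find u (satisfying any essential BC) such that ∫_0^4 u'(x) v'(x) dx = ∫_0^4 f v dx for all v ∈ V.
Substituting f(x) = 3*sin(π*x), the right-hand side is ∫_0^4 (3*sin(π*x)) v dx.


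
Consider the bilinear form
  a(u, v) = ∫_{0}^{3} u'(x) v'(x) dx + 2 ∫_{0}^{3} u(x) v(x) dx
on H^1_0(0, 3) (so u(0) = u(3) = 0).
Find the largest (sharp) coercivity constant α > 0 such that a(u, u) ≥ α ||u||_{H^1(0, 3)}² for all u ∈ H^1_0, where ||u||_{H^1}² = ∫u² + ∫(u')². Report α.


α = 1

Coercivity of a(·,·) on H^1_0(0, 3) means a(u, u) ≥ α ||u||_{H^1}² for every u ∈ H^1_0.
The interval has length L = 3, and Poincaré/coercivity depend only on L. Here a(u, u) = ∫(u')² + (2)·∫u².
Here c = 2 ≥ 1, so a(u,u) = ∫(u')² + c∫u² ≥ ∫(u')² + ∫u² = ||u||_{H^1}², i.e. α = 1 works. No larger α is possible: a(u,u) ≥ α||u||_{H^1}² means (1−α)∫(u')² ≥ (α−c)∫u², and for the modes u_n = sin(nπ(x−x₀)/L) (x₀ the left endpoint) one has ∫u_n²/∫(u_n')² = (L/(nπ))² → 0, so a(u_n,u_n)/||u_n||_{H^1}² → 1. Hence the optimal constant is α = 1.
Therefore α = 1.


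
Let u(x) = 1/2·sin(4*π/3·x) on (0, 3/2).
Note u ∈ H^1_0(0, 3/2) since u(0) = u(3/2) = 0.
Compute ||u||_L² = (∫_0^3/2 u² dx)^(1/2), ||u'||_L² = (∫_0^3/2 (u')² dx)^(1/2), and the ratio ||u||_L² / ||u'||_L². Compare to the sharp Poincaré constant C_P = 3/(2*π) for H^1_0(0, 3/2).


||u||_L² / ||u'||_L² = 3/(4*π) < C_P = 3/(2*π).

u(x) = 1/2·sin(4*π/3·x), so u'(x) = 2*π*cos(4*π*x/3)/3.
Writing u(x) = A·sin(kπx/L) with A = 1/2 and k = 2, use ∫_0^L sin²(kπx/L) dx = L/2 and ∫_0^L cos²(kπx/L) dx = L/2.
u² = 1/4·sin²(4*π/3·x) and (u')² = 4*π^2/9·cos²(4*π/3·x), and each of sin², cos² integrates to L/2 = 3/4 over (0, 3/2).
∫_0^3/2 u² dx = 3/16, so ||u||_L² = sqrt(3)/4.
∫_0^3/2 (u')² dx = π^2/3, so ||u'||_L² = sqrt(3)*π/3.
Ratio ||u||_L² / ||u'||_L² = 3/(4*π).
Sharp Poincaré constant on H^1_0(0, 3/2) is C_P = L/π = 3/(2*π), achieved by sin(2*π/3·x).
This is the k = 2 harmonic; the ratio L/(kπ) is strictly less than C_P = L/π, consistent with the sharp inequality ||u||_L² ≤ C_P ||u'||_L².


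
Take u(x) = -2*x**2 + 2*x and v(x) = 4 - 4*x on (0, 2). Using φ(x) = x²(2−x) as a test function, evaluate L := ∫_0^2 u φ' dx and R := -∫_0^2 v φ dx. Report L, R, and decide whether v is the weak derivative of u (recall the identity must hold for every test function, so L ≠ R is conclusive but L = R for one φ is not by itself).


LHS = 56/15, RHS = 16/15. No, v is not the weak derivative of u.

u(x) = -2*x**2 + 2*x, classical derivative u'(x) = 2 - 4*x.
φ(x) = x²(2−x), so φ'(x) = x*(4 - 3*x).
Note φ(0) = φ(2) = 0, so the boundary term u·φ vanishes.
LHS = ∫_0^2 u(x) φ'(x) dx = ∫_0^2 (6*x^4 - 14*x^3 + 8*x^2) dx. Term by term:
  ∫_0^2 6*x^4 dx = 192/5;  ∫_0^2 -14*x^3 dx = -56;  ∫_0^2 8*x^2 dx = 64/3.
Sum: 192/5 − 56 + 64/3 = 56/15.
So LHS = 56/15.
∫_0^2 v(x) φ(x) dx = ∫_0^2 (4*x^4 - 12*x^3 + 8*x^2) dx. Term by term:
  ∫_0^2 4*x^4 dx = 128/5;  ∫_0^2 -12*x^3 dx = -48;  ∫_0^2 8*x^2 dx = 64/3.
Sum: 128/5 − 48 + 64/3 = -16/15.
So RHS = -∫_0^2 v(x) φ(x) dx = 16/15.
LHS − RHS = 8/3 ≠ 0, so the identity fails.
(For a valid weak derivative the identity must hold for EVERY test function, in particular this one. The failure shows v is NOT the weak derivative of u.)
Correct weak derivative would be u'(x) = 2 - 4*x.


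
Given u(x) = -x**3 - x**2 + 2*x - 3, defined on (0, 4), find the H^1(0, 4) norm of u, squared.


||u||_{H^1}^2 = 201788/35

The H^1 norm (squared) on an interval (0, L) is
  ||u||_{H^1}^2 = ∫_0^L u(x)^2 dx + ∫_0^L u'(x)^2 dx.
Compute u'(x) = -3*x**2 - 2*x + 2.
Then u(x)^2 = x**6 + 2*x**5 - 3*x**4 + 2*x**3 + 10*x**2 - 12*x + 9 and u'(x)^2 = 9*x**4 + 12*x**3 - 8*x**2 - 8*x + 4.
Integrate each monomial from 0 to 4 using ∫_0^4 c·x^n dx = c·4^(n+1)/(n+1):
  ∫_0^4 u(x)^2 dx = ∫_0^4 (x^6 + 2*x^5 - 3*x^4 + 2*x^3 + 10*x^2 - 12*x + 9) dx. Term by term:
    ∫_0^4 x^6 dx = 16384/7;  ∫_0^4 2*x^5 dx = 4096/3;  ∫_0^4 -3*x^4 dx = -3072/5;
    ∫_0^4 2*x^3 dx = 128;  ∫_0^4 10*x^2 dx = 640/3;  ∫_0^4 -12*x dx = -96;
    ∫_0^4 9 dx = 36.
  Sum: 16384/7 + 4096/3 − 3072/5 + 128 + 640/3 − 96 + 36 = 354148/105.
  ∫_0^4 u'(x)^2 dx = ∫_0^4 (9*x^4 + 12*x^3 - 8*x^2 - 8*x + 4) dx. Term by term:
    ∫_0^4 9*x^4 dx = 9216/5;  ∫_0^4 12*x^3 dx = 768;  ∫_0^4 -8*x^2 dx = -512/3;
    ∫_0^4 -8*x dx = -64;  ∫_0^4 4 dx = 16.
  Sum: 9216/5 + 768 − 512/3 − 64 + 16 = 35888/15.
Adding: ||u||_{H^1}^2 = 354148/105 + 35888/15 = 201788/35.


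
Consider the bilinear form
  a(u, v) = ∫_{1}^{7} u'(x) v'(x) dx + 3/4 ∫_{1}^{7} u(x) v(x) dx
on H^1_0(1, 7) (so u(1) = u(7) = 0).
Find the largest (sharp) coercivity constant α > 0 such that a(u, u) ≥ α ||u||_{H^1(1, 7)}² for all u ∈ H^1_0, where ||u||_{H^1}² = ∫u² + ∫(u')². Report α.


α = (π^2 + 27)/(π^2 + 36)

Coercivity of a(·,·) on H^1_0(1, 7) means a(u, u) ≥ α ||u||_{H^1}² for every u ∈ H^1_0.
The interval has length L = 6, and Poincaré/coercivity depend only on L. Here a(u, u) = ∫(u')² + (3/4)·∫u².
Here 0 < c = 3/4 < 1. The condition a(u,u) ≥ α||u||_{H^1}² reads (1−α)∫(u')² ≥ (α−c)∫u². Any admissible α is ≤ 1 (rapidly oscillating u have ∫u²/∫(u')² → 0), and α = 1 would force 0 ≥ (1−c)∫u², impossible since c < 1; so 1−α > 0. By the sharp Poincaré inequality on H^1_0 of an interval of length L, ∫(u')² ≥ (π/L)²∫u² with equality for the first sine mode sin(π(x−x₀)/L) (x₀ the left endpoint), so the inequality holds for all u iff (1−α)(π/L)² ≥ α − c, i.e. α ≤ ((π/L)² + c)/((π/L)² + 1) = (1 + c(L/π)²)/(1 + (L/π)²). With (π/L)² = π^2/36 and c = 3/4, the largest admissible constant is α = ((π/L)² + c)/((π/L)² + 1).
Simplifying, α = (π^2 + 27)/(π^2 + 36).


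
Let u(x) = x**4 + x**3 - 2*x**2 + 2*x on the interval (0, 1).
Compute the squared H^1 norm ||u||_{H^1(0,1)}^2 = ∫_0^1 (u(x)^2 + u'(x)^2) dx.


||u||_{H^1}^2 = 1483/252

The H^1 norm (squared) on an interval (0, L) is
  ||u||_{H^1}^2 = ∫_0^L u(x)^2 dx + ∫_0^L u'(x)^2 dx.
Compute u'(x) = 4*x**3 + 3*x**2 - 4*x + 2.
Then u(x)^2 = x**8 + 2*x**7 - 3*x**6 + 8*x**4 - 8*x**3 + 4*x**2 and u'(x)^2 = 16*x**6 + 24*x**5 - 23*x**4 - 8*x**3 + 28*x**2 - 16*x + 4.
Integrate each monomial from 0 to 1 using ∫_0^1 c·x^n dx = c·1^(n+1)/(n+1):
  ∫_0^1 u(x)^2 dx = ∫_0^1 (x^8 + 2*x^7 - 3*x^6 + 8*x^4 - 8*x^3 + 4*x^2) dx. Term by term:
    ∫_0^1 x^8 dx = 1/9;  ∫_0^1 2*x^7 dx = 1/4;  ∫_0^1 -3*x^6 dx = -3/7;
    ∫_0^1 8*x^4 dx = 8/5;  ∫_0^1 -8*x^3 dx = -2;  ∫_0^1 4*x^2 dx = 4/3.
  Sum: 1/9 + 1/4 − 3/7 + 8/5 − 2 + 4/3 = 1091/1260.
  ∫_0^1 u'(x)^2 dx = ∫_0^1 (16*x^6 + 24*x^5 - 23*x^4 - 8*x^3 + 28*x^2 - 16*x + 4) dx. Term by term:
    ∫_0^1 16*x^6 dx = 16/7;  ∫_0^1 24*x^5 dx = 4;  ∫_0^1 -23*x^4 dx = -23/5;
    ∫_0^1 -8*x^3 dx = -2;  ∫_0^1 28*x^2 dx = 28/3;  ∫_0^1 -16*x dx = -8;
    ∫_0^1 4 dx = 4.
  Sum: 16/7 + 4 − 23/5 − 2 + 28/3 − 8 + 4 = 527/105.
Adding: ||u||_{H^1}^2 = 1091/1260 + 527/105 = 1483/252.


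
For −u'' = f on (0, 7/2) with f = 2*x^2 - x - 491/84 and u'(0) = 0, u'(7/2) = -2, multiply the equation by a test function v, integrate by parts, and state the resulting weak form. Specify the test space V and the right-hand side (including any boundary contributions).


V = H^1(0, 7/2) (v unrestricted at boundary; u is determined up to an additive constant); weak form: ∫_0^7/2 u'v' dx = ∫_0^7/2 (2*x^2 - x - 491/84) v dx − 2·v(7/2) for all v ∈ V.

Multiply both sides by a test function v and integrate from 0 to 7/2:
  ∫_0^7/2 −u''(x) v(x) dx = ∫_0^7/2 f(x) v(x) dx.
Integrate the LHS by parts once:
  ∫_0^7/2 −u'' v dx = −[u'(x) v(x)]_0^7/2 + ∫_0^7/2 u'(x) v'(x) dx.
Thus ∫_0^7/2 u'(x) v'(x) dx = ∫_0^7/2 f(x) v(x) dx + [u'(x) v(x)]_0^7/2.
Choose V so that boundary terms are either known or forced to vanish.
u has inhomogeneous Neumann u'(0) = 0, u'(7/2) = -2. [u' v]_0^7/2 = (-2)·v(7/2) − (0)·v(0) = − 2·v(7/2). Take V = H^1(0, 7/2); boundary term becomes part of RHS.
Weak formulation: find u (satisfying any essential BC) such that ∫_0^7/2 u'(x) v'(x) dx = ∫_0^7/2 f v dx − 2·v(7/2) for all v ∈ V (Neumann data are natural BCs: they enter the RHS as boundary terms).
Substituting f(x) = 2*x^2 - x - 491/84, the right-hand side is ∫_0^7/2 (2*x^2 - x - 491/84) v dx − 2·v(7/2).
Compatibility check (pure Neumann): taking v ≡ 1 ∈ V gives 0 = ∫_0^7/2 f dx + (-2) − (0), i.e. ∫_0^7/2 f dx must equal u'(0) − u'(7/2) = 2. Indeed ∫_0^7/2 (2*x^2 - x - 491/84) dx = 2, so the data are compatible. The solution is then unique only up to an additive constant (fix it e.g. by requiring ∫_0^7/2 u dx = 0).


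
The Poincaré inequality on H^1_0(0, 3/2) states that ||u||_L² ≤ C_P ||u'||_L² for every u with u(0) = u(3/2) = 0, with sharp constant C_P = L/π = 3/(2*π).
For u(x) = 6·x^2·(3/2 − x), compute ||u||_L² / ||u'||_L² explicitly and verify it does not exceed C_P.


||u||_L² / ||u'||_L² = 3*sqrt(14)/28 < C_P = 3/(2*π).

u(x) = 6·x^2·(3/2 − x), so u'(x) = 18*x*(1 - x).
u(x) = 6·x^2·(3/2 − x) vanishes at x = 0 and x = 3/2, so u ∈ H^1_0(0, 3/2). Differentiate via the product rule and integrate the resulting polynomials term by term.
  ∫_0^3/2 u² dx = ∫_0^3/2 (36*x^6 - 108*x^5 + 81*x^4) dx. Term by term:
    ∫_0^3/2 36*x^6 dx = 19683/224;  ∫_0^3/2 -108*x^5 dx = -6561/32;  ∫_0^3/2 81*x^4 dx = 19683/160.
  Sum: 19683/224 − 6561/32 + 19683/160 = 6561/1120.
  ∫_0^3/2 (u')² dx = ∫_0^3/2 (324*x^4 - 648*x^3 + 324*x^2) dx. Term by term:
    ∫_0^3/2 324*x^4 dx = 19683/40;  ∫_0^3/2 -648*x^3 dx = -6561/8;  ∫_0^3/2 324*x^2 dx = 729/2.
  Sum: 19683/40 − 6561/8 + 729/2 = 729/20.
∫_0^3/2 u² dx = 6561/1120, so ||u||_L² = 81*sqrt(70)/280.
∫_0^3/2 (u')² dx = 729/20, so ||u'||_L² = 27*sqrt(5)/10.
Ratio ||u||_L² / ||u'||_L² = 3*sqrt(14)/28.
Sharp Poincaré constant on H^1_0(0, 3/2) is C_P = L/π = 3/(2*π), achieved by sin(2*π/3·x).
A polynomial bump cannot attain the sharp Poincaré constant (only the first sine eigenfunction does), so the ratio is strictly less than C_P, consistent with ||u||_L² ≤ C_P ||u'||_L².


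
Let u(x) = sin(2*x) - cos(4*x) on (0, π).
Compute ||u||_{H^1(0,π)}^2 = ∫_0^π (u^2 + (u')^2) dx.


||u||_{H^1(0,π)}^2 = 11*π

u'(x) = 4*sin(4*x) + 2*cos(2*x).
Expand u² and (u')² and integrate term by term on (0, π), using: for integers n ≥ 1, ∫_0^π sin²(nx) dx = ∫_0^π cos²(nx) dx = π/2; for n ≠ n', ∫_0^π sin(nx)sin(n'x) dx = ∫_0^π cos(nx)cos(n'x) dx = 0; and by product-to-sum, ∫_0^π sin(nx)cos(n'x) dx = ½∫_0^π [sin((n+n')x) + sin((n−n')x)] dx, which is 0 when n+n' is even and 2n/(n²−n'²) when n+n' is odd (it need not vanish on (0, π)).
  u² squared terms: (-1)²·∫cos(4x)² dx = 1·π/2 = π/2;  (1)²·∫sin(2x)² dx = 1·π/2 = π/2.
  u² cross terms: 2·(-1)·(1)·∫cos(4x)·sin(2x) dx = -2·(0) = 0.
  So ∫_0^π u² dx = π/2 + π/2 + 0 = π.
  (u')² squared terms: (2)²·∫cos(2x)² dx = 4·π/2 = 2*π;  (4)²·∫sin(4x)² dx = 16·π/2 = 8*π.
  (u')² cross terms: 2·(2)·(4)·∫cos(2x)·sin(4x) dx = 16·(0) = 0.
  So ∫_0^π (u')² dx = 2*π + 8*π + 0 = 10*π.
||u||_{H^1}^2 = (π) + (10*π) = 11*π.


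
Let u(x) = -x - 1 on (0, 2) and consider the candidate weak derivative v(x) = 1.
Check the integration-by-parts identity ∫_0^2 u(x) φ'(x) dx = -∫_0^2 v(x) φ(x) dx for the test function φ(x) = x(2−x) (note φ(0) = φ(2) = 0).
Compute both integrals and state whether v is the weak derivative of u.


LHS = 4/3, RHS = -4/3. No, v is not the weak derivative of u.

u(x) = -x - 1, classical derivative u'(x) = -1.
φ(x) = x(2−x), so φ'(x) = 2 - 2*x.
Note φ(0) = φ(2) = 0, so the boundary term u·φ vanishes.
LHS = ∫_0^2 u(x) φ'(x) dx = ∫_0^2 (2*x^2 - 2) dx. Term by term:
  ∫_0^2 2*x^2 dx = 16/3;  ∫_0^2 -2 dx = -4.
Sum: 16/3 − 4 = 4/3.
So LHS = 4/3.
∫_0^2 v(x) φ(x) dx = ∫_0^2 (-x^2 + 2*x) dx. Term by term:
  ∫_0^2 -x^2 dx = -8/3;  ∫_0^2 2*x dx = 4.
Sum: -8/3 + 4 = 4/3.
So RHS = -∫_0^2 v(x) φ(x) dx = -4/3.
LHS − RHS = 8/3 ≠ 0, so the identity fails.
(For a valid weak derivative the identity must hold for EVERY test function, in particular this one. The failure shows v is NOT the weak derivative of u.)
Correct weak derivative would be u'(x) = -1.


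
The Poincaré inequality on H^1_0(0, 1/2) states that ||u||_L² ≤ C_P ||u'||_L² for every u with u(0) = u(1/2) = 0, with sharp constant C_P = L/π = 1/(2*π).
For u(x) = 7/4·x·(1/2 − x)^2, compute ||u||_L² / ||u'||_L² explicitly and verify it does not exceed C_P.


||u||_L² / ||u'||_L² = sqrt(14)/28 < C_P = 1/(2*π).

u(x) = 7/4·x·(1/2 − x)^2, so u'(x) = 21*x^2/4 - 7*x/2 + 7/16.
u(x) = 7/4·x·(1/2 − x)^2 vanishes at x = 0 and x = 1/2, so u ∈ H^1_0(0, 1/2). Differentiate via the product rule and integrate the resulting polynomials term by term.
  ∫_0^1/2 u² dx = ∫_0^1/2 (49*x^6/16 - 49*x^5/8 + 147*x^4/32 - 49*x^3/32 + 49*x^2/256) dx. Term by term:
    ∫_0^1/2 49*x^6/16 dx = 7/2048;  ∫_0^1/2 -49*x^5/8 dx = -49/3072;  ∫_0^1/2 147*x^4/32 dx = 147/5120;
    ∫_0^1/2 -49*x^3/32 dx = -49/2048;  ∫_0^1/2 49*x^2/256 dx = 49/6144.
  Sum: 7/2048 − 49/3072 + 147/5120 − 49/2048 + 49/6144 = 7/30720.
  ∫_0^1/2 (u')² dx = ∫_0^1/2 (441*x^4/16 - 147*x^3/4 + 539*x^2/32 - 49*x/16 + 49/256) dx. Term by term:
    ∫_0^1/2 441*x^4/16 dx = 441/2560;  ∫_0^1/2 -147*x^3/4 dx = -147/256;  ∫_0^1/2 539*x^2/32 dx = 539/768;
    ∫_0^1/2 -49*x/16 dx = -49/128;  ∫_0^1/2 49/256 dx = 49/512.
  Sum: 441/2560 − 147/256 + 539/768 − 49/128 + 49/512 = 49/3840.
∫_0^1/2 u² dx = 7/30720, so ||u||_L² = sqrt(210)/960.
∫_0^1/2 (u')² dx = 49/3840, so ||u'||_L² = 7*sqrt(15)/240.
Ratio ||u||_L² / ||u'||_L² = sqrt(14)/28.
Sharp Poincaré constant on H^1_0(0, 1/2) is C_P = L/π = 1/(2*π), achieved by sin(2*π·x).
A polynomial bump cannot attain the sharp Poincaré constant (only the first sine eigenfunction does), so the ratio is strictly less than C_P, consistent with ||u||_L² ≤ C_P ||u'||_L².


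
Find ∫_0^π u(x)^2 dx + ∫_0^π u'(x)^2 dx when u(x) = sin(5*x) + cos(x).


||u||_{H^1(0,π)}^2 = 14*π

u'(x) = -sin(x) + 5*cos(5*x).
Expand u² and (u')² and integrate term by term on (0, π), using: for integers n ≥ 1, ∫_0^π sin²(nx) dx = ∫_0^π cos²(nx) dx = π/2; for n ≠ n', ∫_0^π sin(nx)sin(n'x) dx = ∫_0^π cos(nx)cos(n'x) dx = 0; and by product-to-sum, ∫_0^π sin(nx)cos(n'x) dx = ½∫_0^π [sin((n+n')x) + sin((n−n')x)] dx, which is 0 when n+n' is even and 2n/(n²−n'²) when n+n' is odd (it need not vanish on (0, π)).
  u² squared terms: (1)²·∫cos(x)² dx = 1·π/2 = π/2;  (1)²·∫sin(5x)² dx = 1·π/2 = π/2.
  u² cross terms: 2·(1)·(1)·∫cos(x)·sin(5x) dx = 2·(0) = 0.
  So ∫_0^π u² dx = π/2 + π/2 + 0 = π.
  (u')² squared terms: (-1)²·∫sin(x)² dx = 1·π/2 = π/2;  (5)²·∫cos(5x)² dx = 25·π/2 = 25*π/2.
  (u')² cross terms: 2·(-1)·(5)·∫sin(x)·cos(5x) dx = -10·(0) = 0.
  So ∫_0^π (u')² dx = π/2 + 25*π/2 + 0 = 13*π.
||u||_{H^1}^2 = (π) + (13*π) = 14*π.


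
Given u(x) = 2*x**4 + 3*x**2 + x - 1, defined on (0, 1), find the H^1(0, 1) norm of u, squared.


||u||_{H^1}^2 = 34651/630

The H^1 norm (squared) on an interval (0, L) is
  ||u||_{H^1}^2 = ∫_0^L u(x)^2 dx + ∫_0^L u'(x)^2 dx.
Compute u'(x) = 8*x**3 + 6*x + 1.
Then u(x)^2 = 4*x**8 + 12*x**6 + 4*x**5 + 5*x**4 + 6*x**3 - 5*x**2 - 2*x + 1 and u'(x)^2 = 64*x**6 + 96*x**4 + 16*x**3 + 36*x**2 + 12*x + 1.
Integrate each monomial from 0 to 1 using ∫_0^1 c·x^n dx = c·1^(n+1)/(n+1):
  ∫_0^1 u(x)^2 dx = ∫_0^1 (4*x^8 + 12*x^6 + 4*x^5 + 5*x^4 + 6*x^3 - 5*x^2 - 2*x + 1) dx. Term by term:
    ∫_0^1 4*x^8 dx = 4/9;  ∫_0^1 12*x^6 dx = 12/7;  ∫_0^1 4*x^5 dx = 2/3;
    ∫_0^1 5*x^4 dx = 1;  ∫_0^1 6*x^3 dx = 3/2;  ∫_0^1 -5*x^2 dx = -5/3;
    ∫_0^1 -2*x dx = -1;  ∫_0^1 1 dx = 1.
  Sum: 4/9 + 12/7 + 2/3 + 1 + 3/2 − 5/3 − 1 + 1 = 461/126.
  ∫_0^1 u'(x)^2 dx = ∫_0^1 (64*x^6 + 96*x^4 + 16*x^3 + 36*x^2 + 12*x + 1) dx. Term by term:
    ∫_0^1 64*x^6 dx = 64/7;  ∫_0^1 96*x^4 dx = 96/5;  ∫_0^1 16*x^3 dx = 4;
    ∫_0^1 36*x^2 dx = 12;  ∫_0^1 12*x dx = 6;  ∫_0^1 1 dx = 1.
  Sum: 64/7 + 96/5 + 4 + 12 + 6 + 1 = 1797/35.
Adding: ||u||_{H^1}^2 = 461/126 + 1797/35 = 34651/630.


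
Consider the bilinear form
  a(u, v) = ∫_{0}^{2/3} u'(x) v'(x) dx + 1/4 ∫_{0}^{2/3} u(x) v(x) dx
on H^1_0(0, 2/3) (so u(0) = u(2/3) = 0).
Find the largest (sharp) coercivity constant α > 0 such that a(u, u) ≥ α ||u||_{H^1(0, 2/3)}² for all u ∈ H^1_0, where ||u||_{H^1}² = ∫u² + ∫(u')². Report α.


α = (1 + 9*π^2)/(4 + 9*π^2)

Coercivity of a(·,·) on H^1_0(0, 2/3) means a(u, u) ≥ α ||u||_{H^1}² for every u ∈ H^1_0.
The interval has length L = 2/3, and Poincaré/coercivity depend only on L. Here a(u, u) = ∫(u')² + (1/4)·∫u².
Here 0 < c = 1/4 < 1. The condition a(u,u) ≥ α||u||_{H^1}² reads (1−α)∫(u')² ≥ (α−c)∫u². Any admissible α is ≤ 1 (rapidly oscillating u have ∫u²/∫(u')² → 0), and α = 1 would force 0 ≥ (1−c)∫u², impossible since c < 1; so 1−α > 0. By the sharp Poincaré inequality on H^1_0 of an interval of length L, ∫(u')² ≥ (π/L)²∫u² with equality for the first sine mode sin(π(x−x₀)/L) (x₀ the left endpoint), so the inequality holds for all u iff (1−α)(π/L)² ≥ α − c, i.e. α ≤ ((π/L)² + c)/((π/L)² + 1) = (1 + c(L/π)²)/(1 + (L/π)²). With (π/L)² = 9*π^2/4 and c = 1/4, the largest admissible constant is α = ((π/L)² + c)/((π/L)² + 1).
Simplifying, α = (1 + 9*π^2)/(4 + 9*π^2).


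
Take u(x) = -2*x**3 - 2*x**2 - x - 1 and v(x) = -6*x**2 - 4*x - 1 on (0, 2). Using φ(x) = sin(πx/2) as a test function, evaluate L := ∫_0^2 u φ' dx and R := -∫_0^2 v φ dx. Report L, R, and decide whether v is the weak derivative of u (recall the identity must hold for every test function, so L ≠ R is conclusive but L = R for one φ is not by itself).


LHS = -192/π^3 + 68/π, RHS = -192/π^3 + 68/π. Yes, v = u' weakly.

u(x) = -2*x**3 - 2*x**2 - x - 1, classical derivative u'(x) = -6*x**2 - 4*x - 1.
φ(x) = sin(πx/2), so φ'(x) = π*cos(π*x/2)/2.
Note φ(0) = φ(2) = 0, so the boundary term u·φ vanishes.
LHS = ∫_0^2 u(x) φ'(x) dx = ∫_0^2 (-π*x^3*cos(π*x/2) - π*x^2*cos(π*x/2) - π*x*cos(π*x/2)/2 - π*cos(π*x/2)/2) dx. Term by term:
  ∫_0^2 -π*cos(π*x/2)/2 dx = 0;  ∫_0^2 -π*x^2*cos(π*x/2) dx = 16/π;  ∫_0^2 -π*x^3*cos(π*x/2) dx = -192/π^3 + 48/π;
  ∫_0^2 -π*x*cos(π*x/2)/2 dx = 4/π.
Sum: 0 + 16/π + -192/π^3 + 48/π + 4/π = -192/π^3 + 68/π.
So LHS = -192/π^3 + 68/π.
∫_0^2 v(x) φ(x) dx = ∫_0^2 (-6*x^2*sin(π*x/2) - 4*x*sin(π*x/2) - sin(π*x/2)) dx. Term by term:
  ∫_0^2 -sin(π*x/2) dx = -4/π;  ∫_0^2 -6*x^2*sin(π*x/2) dx = -48/π + 192/π^3;  ∫_0^2 -4*x*sin(π*x/2) dx = -16/π.
Sum: -4/π + -48/π + 192/π^3 − 16/π = -68/π + 192/π^3.
So RHS = -∫_0^2 v(x) φ(x) dx = -192/π^3 + 68/π.
LHS = RHS, so the identity holds for this test φ.
Moreover u is smooth here and v(x) = u'(x) = -6*x**2 - 4*x - 1 pointwise, so the identity holds for every test function. Hence v is the weak derivative of u.


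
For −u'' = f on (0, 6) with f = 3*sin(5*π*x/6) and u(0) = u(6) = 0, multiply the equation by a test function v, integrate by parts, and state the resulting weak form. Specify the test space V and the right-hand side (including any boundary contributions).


V = H^1_0(0, 6) (so v(0) = v(6) = 0); weak form: ∫_0^6 u'v' dx = ∫_0^6 (3*sin(5*π*x/6)) v dx for all v ∈ V.

Multiply both sides by a test function v and integrate from 0 to 6:
  ∫_0^6 −u''(x) v(x) dx = ∫_0^6 f(x) v(x) dx.
Integrate the LHS by parts once:
  ∫_0^6 −u'' v dx = −[u'(x) v(x)]_0^6 + ∫_0^6 u'(x) v'(x) dx.
Thus ∫_0^6 u'(x) v'(x) dx = ∫_0^6 f(x) v(x) dx + [u'(x) v(x)]_0^6.
Choose V so that boundary terms are either known or forced to vanish.
u is Dirichlet: u(0) = u(6) = 0. Let V = H^1_0(0, 6); then v(0) = v(6) = 0, and [u' v]_0^6 = 0.
Weak formulation: find u (satisfying any essential BC) such that ∫_0^6 u'(x) v'(x) dx = ∫_0^6 f v dx for all v ∈ V.
Substituting f(x) = 3*sin(5*π*x/6), the right-hand side is ∫_0^6 (3*sin(5*π*x/6)) v dx.


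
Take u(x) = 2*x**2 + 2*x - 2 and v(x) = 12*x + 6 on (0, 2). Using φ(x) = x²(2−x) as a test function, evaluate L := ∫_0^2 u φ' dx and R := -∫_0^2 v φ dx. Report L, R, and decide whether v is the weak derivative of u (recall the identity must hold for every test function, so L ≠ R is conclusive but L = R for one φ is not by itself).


LHS = -136/15, RHS = -136/5. No, v is not the weak derivative of u.

u(x) = 2*x**2 + 2*x - 2, classical derivative u'(x) = 4*x + 2.
φ(x) = x²(2−x), so φ'(x) = x*(4 - 3*x).
Note φ(0) = φ(2) = 0, so the boundary term u·φ vanishes.
LHS = ∫_0^2 u(x) φ'(x) dx = ∫_0^2 (-6*x^4 + 2*x^3 + 14*x^2 - 8*x) dx. Term by term:
  ∫_0^2 -6*x^4 dx = -192/5;  ∫_0^2 2*x^3 dx = 8;  ∫_0^2 14*x^2 dx = 112/3;
  ∫_0^2 -8*x dx = -16.
Sum: -192/5 + 8 + 112/3 − 16 = -136/15.
So LHS = -136/15.
∫_0^2 v(x) φ(x) dx = ∫_0^2 (-12*x^4 + 18*x^3 + 12*x^2) dx. Term by term:
  ∫_0^2 -12*x^4 dx = -384/5;  ∫_0^2 18*x^3 dx = 72;  ∫_0^2 12*x^2 dx = 32.
Sum: -384/5 + 72 + 32 = 136/5.
So RHS = -∫_0^2 v(x) φ(x) dx = -136/5.
LHS − RHS = 272/15 ≠ 0, so the identity fails.
(For a valid weak derivative the identity must hold for EVERY test function, in particular this one. The failure shows v is NOT the weak derivative of u.)
Correct weak derivative would be u'(x) = 4*x + 2.


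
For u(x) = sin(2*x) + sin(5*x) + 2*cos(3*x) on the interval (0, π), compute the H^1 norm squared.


||u||_{H^1(0,π)}^2 = -32 + 71*π/2

u'(x) = -6*sin(3*x) + 2*cos(2*x) + 5*cos(5*x).
Expand u² and (u')² and integrate term by term on (0, π), using: for integers n ≥ 1, ∫_0^π sin²(nx) dx = ∫_0^π cos²(nx) dx = π/2; for n ≠ n', ∫_0^π sin(nx)sin(n'x) dx = ∫_0^π cos(nx)cos(n'x) dx = 0; and by product-to-sum, ∫_0^π sin(nx)cos(n'x) dx = ½∫_0^π [sin((n+n')x) + sin((n−n')x)] dx, which is 0 when n+n' is even and 2n/(n²−n'²) when n+n' is odd (it need not vanish on (0, π)).
  u² squared terms: (2)²·∫cos(3x)² dx = 4·π/2 = 2*π;  (1)²·∫sin(2x)² dx = 1·π/2 = π/2;  (1)²·∫sin(5x)² dx = 1·π/2 = π/2.
  u² cross terms: 2·(2)·(1)·∫cos(3x)·sin(2x) dx = 4·(-4/5) = -16/5;  2·(2)·(1)·∫cos(3x)·sin(5x) dx = 4·(0) = 0;  2·(1)·(1)·∫sin(2x)·sin(5x) dx = 2·(0) = 0.
  So ∫_0^π u² dx = 2*π + π/2 + π/2 − 16/5 + 0 + 0 = -16/5 + 3*π.
  (u')² squared terms: (-6)²·∫sin(3x)² dx = 36·π/2 = 18*π;  (2)²·∫cos(2x)² dx = 4·π/2 = 2*π;  (5)²·∫cos(5x)² dx = 25·π/2 = 25*π/2.
  (u')² cross terms: 2·(-6)·(2)·∫sin(3x)·cos(2x) dx = -24·(6/5) = -144/5;  2·(-6)·(5)·∫sin(3x)·cos(5x) dx = -60·(0) = 0;  2·(2)·(5)·∫cos(2x)·cos(5x) dx = 20·(0) = 0.
  So ∫_0^π (u')² dx = 18*π + 2*π + 25*π/2 − 144/5 + 0 + 0 = -144/5 + 65*π/2.
||u||_{H^1}^2 = (-16/5 + 3*π) + (-144/5 + 65*π/2) = -32 + 71*π/2.
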